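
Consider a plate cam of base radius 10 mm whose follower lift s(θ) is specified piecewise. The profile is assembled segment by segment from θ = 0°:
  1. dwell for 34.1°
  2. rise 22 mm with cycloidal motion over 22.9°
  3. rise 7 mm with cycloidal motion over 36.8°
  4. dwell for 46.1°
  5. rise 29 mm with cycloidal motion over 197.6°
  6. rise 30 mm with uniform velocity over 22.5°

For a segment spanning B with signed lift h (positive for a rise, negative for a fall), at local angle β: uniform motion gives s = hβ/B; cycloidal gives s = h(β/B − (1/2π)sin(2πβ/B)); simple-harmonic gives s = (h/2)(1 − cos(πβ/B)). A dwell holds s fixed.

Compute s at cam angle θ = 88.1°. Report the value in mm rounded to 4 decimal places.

seg 1 [0°–34.1°] dwell: s stays 0.0000
seg 2 [34.1°–57°] cycloidal, h=22: full span → s += 22 → s = 22.0000
seg 3 [57°–93.8°] cycloidal, h=7: θ=88.1° here. β=31.1, B=36.8. 7·(0.8451 − sin(2π·0.8451)/(2π)) = 6.8368 → s = 28.8368

28.8368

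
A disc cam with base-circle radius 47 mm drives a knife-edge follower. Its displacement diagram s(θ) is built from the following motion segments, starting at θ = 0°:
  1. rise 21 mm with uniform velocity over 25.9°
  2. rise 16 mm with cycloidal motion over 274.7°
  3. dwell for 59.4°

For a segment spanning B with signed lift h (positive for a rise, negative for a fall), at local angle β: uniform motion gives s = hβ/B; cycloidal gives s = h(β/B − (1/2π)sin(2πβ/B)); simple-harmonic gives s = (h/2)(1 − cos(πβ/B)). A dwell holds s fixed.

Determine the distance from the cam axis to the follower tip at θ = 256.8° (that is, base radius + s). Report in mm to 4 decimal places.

seg 1 [0°–25.9°] uniform, h=21: full span → s += 21 → s = 21.0000
seg 2 [25.9°–300.6°] cycloidal, h=16: θ=256.8° here. β=230.9, B=274.7. 16·(0.8406 − sin(2π·0.8406)/(2π)) = 15.5942 → s = 36.5942
radial distance = base radius + s = 47 + 36.5942 = 83.5942

83.5942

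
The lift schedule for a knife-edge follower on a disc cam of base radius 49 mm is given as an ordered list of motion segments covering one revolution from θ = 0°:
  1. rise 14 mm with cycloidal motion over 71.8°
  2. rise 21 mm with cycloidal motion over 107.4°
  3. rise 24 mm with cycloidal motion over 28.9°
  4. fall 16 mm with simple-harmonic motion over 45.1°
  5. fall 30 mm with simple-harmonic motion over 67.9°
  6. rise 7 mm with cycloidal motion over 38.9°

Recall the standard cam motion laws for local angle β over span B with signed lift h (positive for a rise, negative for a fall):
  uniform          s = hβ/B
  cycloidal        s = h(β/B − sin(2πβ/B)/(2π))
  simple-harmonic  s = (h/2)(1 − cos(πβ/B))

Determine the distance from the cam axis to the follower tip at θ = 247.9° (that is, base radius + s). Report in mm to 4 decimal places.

seg 1 [0°–71.8°] cycloidal, h=14: full span → s += 14 → s = 14.0000
seg 2 [71.8°–179.2°] cycloidal, h=21: full span → s += 21 → s = 35.0000
seg 3 [179.2°–208.1°] cycloidal, h=24: full span → s += 24 → s = 59.0000
seg 4 [208.1°–253.2°] simple-harmonic, h=-16: θ=247.9° here. β=39.8, B=45.1. -16/2·(1 − cos(π·0.8825)) = -15.4610 → s = 43.5390
radial distance = base radius + s = 49 + 43.5390 = 92.5390

92.5390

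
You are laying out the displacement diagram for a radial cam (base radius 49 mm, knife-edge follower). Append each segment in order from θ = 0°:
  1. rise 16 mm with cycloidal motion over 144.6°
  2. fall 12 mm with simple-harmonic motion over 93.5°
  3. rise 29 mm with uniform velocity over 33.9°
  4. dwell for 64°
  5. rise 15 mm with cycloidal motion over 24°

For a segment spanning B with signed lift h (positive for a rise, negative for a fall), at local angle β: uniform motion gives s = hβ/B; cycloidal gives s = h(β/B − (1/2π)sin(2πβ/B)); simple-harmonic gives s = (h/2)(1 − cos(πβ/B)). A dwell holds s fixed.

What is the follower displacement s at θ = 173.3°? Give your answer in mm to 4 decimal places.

seg 1 [0°–144.6°] cycloidal, h=16: full span → s += 16 → s = 16.0000
seg 2 [144.6°–238.1°] simple-harmonic, h=-12: θ=173.3° here. β=28.7, B=93.5. -12/2·(1 − cos(π·0.3070)) = -2.5801 → s = 13.4199

13.4199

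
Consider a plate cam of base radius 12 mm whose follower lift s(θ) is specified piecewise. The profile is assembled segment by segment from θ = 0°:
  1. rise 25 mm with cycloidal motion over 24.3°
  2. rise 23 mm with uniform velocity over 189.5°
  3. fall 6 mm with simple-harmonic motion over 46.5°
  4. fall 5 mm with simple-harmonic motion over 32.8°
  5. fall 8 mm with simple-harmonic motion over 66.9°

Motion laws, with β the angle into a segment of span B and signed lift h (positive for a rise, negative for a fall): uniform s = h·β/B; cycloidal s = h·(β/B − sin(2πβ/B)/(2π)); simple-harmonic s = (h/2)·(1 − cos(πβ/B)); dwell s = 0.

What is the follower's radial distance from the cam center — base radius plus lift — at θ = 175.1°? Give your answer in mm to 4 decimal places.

seg 1 [0°–24.3°] cycloidal, h=25: full span → s += 25 → s = 25.0000
seg 2 [24.3°–213.8°] uniform, h=23: θ=175.1° here. β=150.8, B=189.5. 23·150.8/189.5 = 18.3029 → s = 43.3029
radial distance = base radius + s = 12 + 43.3029 = 55.3029

55.3029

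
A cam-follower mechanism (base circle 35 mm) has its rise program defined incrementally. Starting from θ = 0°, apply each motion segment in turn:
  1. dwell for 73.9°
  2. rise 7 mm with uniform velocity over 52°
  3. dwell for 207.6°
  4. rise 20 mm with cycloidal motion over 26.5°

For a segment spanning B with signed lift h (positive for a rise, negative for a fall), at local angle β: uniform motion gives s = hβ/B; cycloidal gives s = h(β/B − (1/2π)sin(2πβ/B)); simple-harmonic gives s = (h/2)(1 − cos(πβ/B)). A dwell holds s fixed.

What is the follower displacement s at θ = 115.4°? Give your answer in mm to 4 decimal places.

seg 1 [0°–73.9°] dwell: s stays 0.0000
seg 2 [73.9°–125.9°] uniform, h=7: θ=115.4° here. β=41.5, B=52. 7·41.5/52 = 5.5865 → s = 5.5865

5.5865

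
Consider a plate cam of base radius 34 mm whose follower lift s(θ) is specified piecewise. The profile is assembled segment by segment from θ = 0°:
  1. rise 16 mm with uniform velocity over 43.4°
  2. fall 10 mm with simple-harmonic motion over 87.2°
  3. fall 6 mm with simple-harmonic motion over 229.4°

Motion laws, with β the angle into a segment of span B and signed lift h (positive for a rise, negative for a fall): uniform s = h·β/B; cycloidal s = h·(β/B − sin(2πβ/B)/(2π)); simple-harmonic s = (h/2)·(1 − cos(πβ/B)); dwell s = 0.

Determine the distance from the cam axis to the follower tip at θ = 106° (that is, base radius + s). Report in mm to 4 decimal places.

seg 1 [0°–43.4°] uniform, h=16: full span → s += 16 → s = 16.0000
seg 2 [43.4°–130.6°] simple-harmonic, h=-10: θ=106° here. β=62.6, B=87.2. -10/2·(1 − cos(π·0.7179)) = -8.1615 → s = 7.8385
radial distance = base radius + s = 34 + 7.8385 = 41.8385

41.8385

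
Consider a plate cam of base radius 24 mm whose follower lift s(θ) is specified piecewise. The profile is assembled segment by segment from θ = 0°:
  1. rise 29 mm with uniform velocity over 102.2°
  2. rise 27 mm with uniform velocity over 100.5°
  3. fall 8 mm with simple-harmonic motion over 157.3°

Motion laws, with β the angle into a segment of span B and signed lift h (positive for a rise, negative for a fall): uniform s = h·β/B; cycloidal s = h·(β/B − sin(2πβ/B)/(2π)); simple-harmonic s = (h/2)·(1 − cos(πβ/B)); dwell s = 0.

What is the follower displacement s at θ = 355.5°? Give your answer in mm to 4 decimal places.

seg 1 [0°–102.2°] uniform, h=29: full span → s += 29 → s = 29.0000
seg 2 [102.2°–202.7°] uniform, h=27: full span → s += 27 → s = 56.0000
seg 3 [202.7°–360°] simple-harmonic, h=-8: θ=355.5° here. β=152.8, B=157.3. -8/2·(1 − cos(π·0.9714)) = -7.9839 → s = 48.0161

48.0161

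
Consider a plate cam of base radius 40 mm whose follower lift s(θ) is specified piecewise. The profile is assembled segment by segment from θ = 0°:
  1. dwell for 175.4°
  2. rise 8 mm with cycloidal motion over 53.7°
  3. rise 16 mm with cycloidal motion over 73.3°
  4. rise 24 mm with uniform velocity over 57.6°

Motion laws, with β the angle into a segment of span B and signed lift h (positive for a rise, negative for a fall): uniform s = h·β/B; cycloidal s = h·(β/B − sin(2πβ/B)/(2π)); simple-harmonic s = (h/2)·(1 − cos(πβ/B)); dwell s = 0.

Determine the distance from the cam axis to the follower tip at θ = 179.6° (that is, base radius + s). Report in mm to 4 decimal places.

seg 1 [0°–175.4°] dwell: s stays 0.0000
seg 2 [175.4°–229.1°] cycloidal, h=8: θ=179.6° here. β=4.2, B=53.7. 8·(0.0782 − sin(2π·0.0782)/(2π)) = 0.0249 → s = 0.0249
radial distance = base radius + s = 40 + 0.0249 = 40.0249

40.0249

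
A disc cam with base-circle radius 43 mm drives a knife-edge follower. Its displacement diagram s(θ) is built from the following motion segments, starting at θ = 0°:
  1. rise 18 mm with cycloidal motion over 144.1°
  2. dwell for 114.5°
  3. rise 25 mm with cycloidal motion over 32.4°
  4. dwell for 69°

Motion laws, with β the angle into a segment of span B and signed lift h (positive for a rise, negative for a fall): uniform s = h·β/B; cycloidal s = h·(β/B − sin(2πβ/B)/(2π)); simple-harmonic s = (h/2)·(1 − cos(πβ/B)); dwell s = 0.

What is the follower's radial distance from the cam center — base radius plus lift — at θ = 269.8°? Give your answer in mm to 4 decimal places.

seg 1 [0°–144.1°] cycloidal, h=18: full span → s += 18 → s = 18.0000
seg 2 [144.1°–258.6°] dwell: s stays 18.0000
seg 3 [258.6°–291°] cycloidal, h=25: θ=269.8° here. β=11.2, B=32.4. 25·(0.3457 − sin(2π·0.3457)/(2π)) = 5.3607 → s = 23.3607
radial distance = base radius + s = 43 + 23.3607 = 66.3607

66.3607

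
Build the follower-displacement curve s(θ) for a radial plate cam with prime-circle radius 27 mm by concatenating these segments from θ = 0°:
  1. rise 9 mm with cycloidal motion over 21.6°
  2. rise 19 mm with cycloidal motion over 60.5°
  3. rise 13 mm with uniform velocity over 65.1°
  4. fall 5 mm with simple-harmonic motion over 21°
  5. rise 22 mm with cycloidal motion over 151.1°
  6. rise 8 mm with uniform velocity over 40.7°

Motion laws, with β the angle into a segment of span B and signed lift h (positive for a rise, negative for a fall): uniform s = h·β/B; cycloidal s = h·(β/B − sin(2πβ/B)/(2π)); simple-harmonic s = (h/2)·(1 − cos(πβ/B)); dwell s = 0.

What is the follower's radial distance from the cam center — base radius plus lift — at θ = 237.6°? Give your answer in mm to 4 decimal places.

seg 1 [0°–21.6°] cycloidal, h=9: full span → s += 9 → s = 9.0000
seg 2 [21.6°–82.1°] cycloidal, h=19: full span → s += 19 → s = 28.0000
seg 3 [82.1°–147.2°] uniform, h=13: full span → s += 13 → s = 41.0000
seg 4 [147.2°–168.2°] simple-harmonic, h=-5: full span → s += -5 → s = 36.0000
seg 5 [168.2°–319.3°] cycloidal, h=22: θ=237.6° here. β=69.4, B=151.1. 22·(0.4593 − sin(2π·0.4593)/(2π)) = 9.2189 → s = 45.2189
radial distance = base radius + s = 27 + 45.2189 = 72.2189

72.2189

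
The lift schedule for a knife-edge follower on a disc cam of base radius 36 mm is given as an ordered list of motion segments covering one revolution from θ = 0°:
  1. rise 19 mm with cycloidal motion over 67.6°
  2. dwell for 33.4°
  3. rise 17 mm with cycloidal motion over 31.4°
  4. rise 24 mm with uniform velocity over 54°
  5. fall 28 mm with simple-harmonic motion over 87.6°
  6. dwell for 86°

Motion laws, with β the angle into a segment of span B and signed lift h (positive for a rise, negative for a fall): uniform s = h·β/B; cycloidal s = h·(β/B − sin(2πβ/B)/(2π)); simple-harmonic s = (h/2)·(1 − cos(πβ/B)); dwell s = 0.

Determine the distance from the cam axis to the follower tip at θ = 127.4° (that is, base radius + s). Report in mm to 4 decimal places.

seg 1 [0°–67.6°] cycloidal, h=19: full span → s += 19 → s = 19.0000
seg 2 [67.6°–101°] dwell: s stays 19.0000
seg 3 [101°–132.4°] cycloidal, h=17: θ=127.4° here. β=26.4, B=31.4. 17·(0.8408 − sin(2π·0.8408)/(2π)) = 16.5704 → s = 35.5704
radial distance = base radius + s = 36 + 35.5704 = 71.5704

71.5704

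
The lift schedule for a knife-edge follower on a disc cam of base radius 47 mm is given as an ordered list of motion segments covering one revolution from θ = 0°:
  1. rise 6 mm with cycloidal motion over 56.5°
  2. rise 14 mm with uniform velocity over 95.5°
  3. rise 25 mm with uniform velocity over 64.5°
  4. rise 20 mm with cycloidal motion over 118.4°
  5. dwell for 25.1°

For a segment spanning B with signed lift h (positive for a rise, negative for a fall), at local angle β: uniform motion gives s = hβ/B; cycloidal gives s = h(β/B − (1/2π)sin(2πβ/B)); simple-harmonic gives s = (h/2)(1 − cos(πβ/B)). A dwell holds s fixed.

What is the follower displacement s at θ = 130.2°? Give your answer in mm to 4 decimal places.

seg 1 [0°–56.5°] cycloidal, h=6: full span → s += 6 → s = 6.0000
seg 2 [56.5°–152°] uniform, h=14: θ=130.2° here. β=73.7, B=95.5. 14·73.7/95.5 = 10.8042 → s = 16.8042

16.8042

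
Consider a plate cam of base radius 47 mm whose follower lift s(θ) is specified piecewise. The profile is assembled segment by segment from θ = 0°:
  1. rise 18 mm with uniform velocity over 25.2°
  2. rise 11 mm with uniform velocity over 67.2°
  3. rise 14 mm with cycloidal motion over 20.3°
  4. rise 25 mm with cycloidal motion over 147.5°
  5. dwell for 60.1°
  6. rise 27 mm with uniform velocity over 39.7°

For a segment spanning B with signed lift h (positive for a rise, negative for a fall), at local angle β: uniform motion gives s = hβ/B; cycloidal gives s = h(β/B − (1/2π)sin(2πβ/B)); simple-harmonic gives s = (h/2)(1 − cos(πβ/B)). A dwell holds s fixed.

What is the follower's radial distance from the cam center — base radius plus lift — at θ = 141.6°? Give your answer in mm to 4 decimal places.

seg 1 [0°–25.2°] uniform, h=18: full span → s += 18 → s = 18.0000
seg 2 [25.2°–92.4°] uniform, h=11: full span → s += 11 → s = 29.0000
seg 3 [92.4°–112.7°] cycloidal, h=14: full span → s += 14 → s = 43.0000
seg 4 [112.7°–260.2°] cycloidal, h=25: θ=141.6° here. β=28.9, B=147.5. 25·(0.1959 − sin(2π·0.1959)/(2π)) = 1.1468 → s = 44.1468
radial distance = base radius + s = 47 + 44.1468 = 91.1468

91.1468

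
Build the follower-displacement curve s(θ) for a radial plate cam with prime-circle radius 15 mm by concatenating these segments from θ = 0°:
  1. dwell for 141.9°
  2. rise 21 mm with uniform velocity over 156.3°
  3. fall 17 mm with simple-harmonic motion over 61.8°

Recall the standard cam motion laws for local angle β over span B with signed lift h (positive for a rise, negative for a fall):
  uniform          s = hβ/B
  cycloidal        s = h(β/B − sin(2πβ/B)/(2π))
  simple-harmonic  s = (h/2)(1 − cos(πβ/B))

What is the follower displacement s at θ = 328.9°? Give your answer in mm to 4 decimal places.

seg 1 [0°–141.9°] dwell: s stays 0.0000
seg 2 [141.9°–298.2°] uniform, h=21: full span → s += 21 → s = 21.0000
seg 3 [298.2°–360°] simple-harmonic, h=-17: θ=328.9° here. β=30.7, B=61.8. -17/2·(1 − cos(π·0.4968)) = -8.4136 → s = 12.5864

12.5864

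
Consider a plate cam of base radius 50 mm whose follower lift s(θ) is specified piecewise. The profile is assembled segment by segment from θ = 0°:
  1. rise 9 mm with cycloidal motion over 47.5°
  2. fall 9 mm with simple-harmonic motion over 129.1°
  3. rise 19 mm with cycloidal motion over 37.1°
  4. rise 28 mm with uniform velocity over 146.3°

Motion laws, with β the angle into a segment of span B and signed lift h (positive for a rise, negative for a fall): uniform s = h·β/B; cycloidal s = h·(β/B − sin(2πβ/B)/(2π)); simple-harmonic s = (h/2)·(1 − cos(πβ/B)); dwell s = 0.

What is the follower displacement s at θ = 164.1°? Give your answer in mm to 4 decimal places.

seg 1 [0°–47.5°] cycloidal, h=9: full span → s += 9 → s = 9.0000
seg 2 [47.5°–176.6°] simple-harmonic, h=-9: θ=164.1° here. β=116.6, B=129.1. -9/2·(1 − cos(π·0.9032)) = -8.7934 → s = 0.2066

0.2066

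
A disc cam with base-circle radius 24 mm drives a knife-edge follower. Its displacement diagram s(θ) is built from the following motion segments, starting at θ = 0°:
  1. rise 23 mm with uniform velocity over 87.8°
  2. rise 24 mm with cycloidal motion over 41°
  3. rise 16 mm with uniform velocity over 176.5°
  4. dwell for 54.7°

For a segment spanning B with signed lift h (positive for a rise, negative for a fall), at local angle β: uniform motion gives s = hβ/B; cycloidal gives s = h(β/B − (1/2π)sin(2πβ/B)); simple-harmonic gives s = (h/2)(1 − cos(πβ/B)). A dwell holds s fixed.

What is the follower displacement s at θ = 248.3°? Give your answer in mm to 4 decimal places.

seg 1 [0°–87.8°] uniform, h=23: full span → s += 23 → s = 23.0000
seg 2 [87.8°–128.8°] cycloidal, h=24: full span → s += 24 → s = 47.0000
seg 3 [128.8°–305.3°] uniform, h=16: θ=248.3° here. β=119.5, B=176.5. 16·119.5/176.5 = 10.8329 → s = 57.8329

57.8329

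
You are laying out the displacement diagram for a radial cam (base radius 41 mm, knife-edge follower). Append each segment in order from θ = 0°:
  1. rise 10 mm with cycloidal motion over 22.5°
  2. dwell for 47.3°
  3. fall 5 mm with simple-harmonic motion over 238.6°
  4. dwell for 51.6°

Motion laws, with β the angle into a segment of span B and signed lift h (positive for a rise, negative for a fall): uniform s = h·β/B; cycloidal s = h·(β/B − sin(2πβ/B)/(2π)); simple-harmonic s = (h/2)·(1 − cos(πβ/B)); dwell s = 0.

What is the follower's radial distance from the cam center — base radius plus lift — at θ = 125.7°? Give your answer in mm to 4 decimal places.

seg 1 [0°–22.5°] cycloidal, h=10: full span → s += 10 → s = 10.0000
seg 2 [22.5°–69.8°] dwell: s stays 10.0000
seg 3 [69.8°–308.4°] simple-harmonic, h=-5: θ=125.7° here. β=55.9, B=238.6. -5/2·(1 − cos(π·0.2343)) = -0.6471 → s = 9.3529
radial distance = base radius + s = 41 + 9.3529 = 50.3529

50.3529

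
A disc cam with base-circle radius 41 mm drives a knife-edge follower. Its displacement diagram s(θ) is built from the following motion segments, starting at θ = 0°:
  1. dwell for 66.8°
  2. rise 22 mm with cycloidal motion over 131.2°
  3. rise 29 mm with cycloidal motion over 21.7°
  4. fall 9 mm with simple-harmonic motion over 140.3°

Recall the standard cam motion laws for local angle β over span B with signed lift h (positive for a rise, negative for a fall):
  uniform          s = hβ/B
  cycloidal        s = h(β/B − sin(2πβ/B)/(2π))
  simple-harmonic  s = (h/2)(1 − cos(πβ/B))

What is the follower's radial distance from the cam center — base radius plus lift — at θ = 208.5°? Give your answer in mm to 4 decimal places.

seg 1 [0°–66.8°] dwell: s stays 0.0000
seg 2 [66.8°–198°] cycloidal, h=22: full span → s += 22 → s = 22.0000
seg 3 [198°–219.7°] cycloidal, h=29: θ=208.5° here. β=10.5, B=21.7. 29·(0.4839 − sin(2π·0.4839)/(2π)) = 13.5653 → s = 35.5653
radial distance = base radius + s = 41 + 35.5653 = 76.5653

76.5653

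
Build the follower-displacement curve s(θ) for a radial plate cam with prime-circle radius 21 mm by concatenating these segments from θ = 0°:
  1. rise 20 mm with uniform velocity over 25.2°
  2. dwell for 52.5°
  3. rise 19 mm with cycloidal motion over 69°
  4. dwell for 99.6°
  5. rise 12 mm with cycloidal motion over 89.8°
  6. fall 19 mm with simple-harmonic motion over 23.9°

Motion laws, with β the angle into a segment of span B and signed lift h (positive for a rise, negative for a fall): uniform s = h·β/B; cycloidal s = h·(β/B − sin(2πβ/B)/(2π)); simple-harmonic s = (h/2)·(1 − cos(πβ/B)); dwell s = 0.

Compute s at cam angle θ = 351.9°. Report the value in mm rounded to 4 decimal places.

seg 1 [0°–25.2°] uniform, h=20: full span → s += 20 → s = 20.0000
seg 2 [25.2°–77.7°] dwell: s stays 20.0000
seg 3 [77.7°–146.7°] cycloidal, h=19: full span → s += 19 → s = 39.0000
seg 4 [146.7°–246.3°] dwell: s stays 39.0000
seg 5 [246.3°–336.1°] cycloidal, h=12: full span → s += 12 → s = 51.0000
seg 6 [336.1°–360°] simple-harmonic, h=-19: θ=351.9° here. β=15.8, B=23.9. -19/2·(1 − cos(π·0.6611)) = -14.1051 → s = 36.8949

36.8949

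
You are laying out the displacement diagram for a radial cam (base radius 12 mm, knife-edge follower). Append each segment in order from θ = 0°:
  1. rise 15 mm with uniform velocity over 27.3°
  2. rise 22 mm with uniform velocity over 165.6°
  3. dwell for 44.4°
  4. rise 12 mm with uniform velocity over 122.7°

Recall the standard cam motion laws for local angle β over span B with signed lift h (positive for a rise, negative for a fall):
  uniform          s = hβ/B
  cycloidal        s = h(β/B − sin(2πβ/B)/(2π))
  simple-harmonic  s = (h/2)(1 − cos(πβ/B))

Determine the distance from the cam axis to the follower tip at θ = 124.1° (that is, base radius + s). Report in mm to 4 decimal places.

seg 1 [0°–27.3°] uniform, h=15: full span → s += 15 → s = 15.0000
seg 2 [27.3°–192.9°] uniform, h=22: θ=124.1° here. β=96.8, B=165.6. 22·96.8/165.6 = 12.8599 → s = 27.8599
radial distance = base radius + s = 12 + 27.8599 = 39.8599

39.8599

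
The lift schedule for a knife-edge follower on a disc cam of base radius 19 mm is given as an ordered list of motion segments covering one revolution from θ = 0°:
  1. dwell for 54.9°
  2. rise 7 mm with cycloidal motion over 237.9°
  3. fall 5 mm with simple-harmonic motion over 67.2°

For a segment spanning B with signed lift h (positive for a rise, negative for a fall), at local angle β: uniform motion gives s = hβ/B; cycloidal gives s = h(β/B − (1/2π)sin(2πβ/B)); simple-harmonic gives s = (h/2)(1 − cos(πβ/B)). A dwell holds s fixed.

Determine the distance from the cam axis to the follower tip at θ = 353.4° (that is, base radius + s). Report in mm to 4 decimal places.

seg 1 [0°–54.9°] dwell: s stays 0.0000
seg 2 [54.9°–292.8°] cycloidal, h=7: full span → s += 7 → s = 7.0000
seg 3 [292.8°–360°] simple-harmonic, h=-5: θ=353.4° here. β=60.6, B=67.2. -5/2·(1 − cos(π·0.9018)) = -4.8819 → s = 2.1181
radial distance = base radius + s = 19 + 2.1181 = 21.1181

21.1181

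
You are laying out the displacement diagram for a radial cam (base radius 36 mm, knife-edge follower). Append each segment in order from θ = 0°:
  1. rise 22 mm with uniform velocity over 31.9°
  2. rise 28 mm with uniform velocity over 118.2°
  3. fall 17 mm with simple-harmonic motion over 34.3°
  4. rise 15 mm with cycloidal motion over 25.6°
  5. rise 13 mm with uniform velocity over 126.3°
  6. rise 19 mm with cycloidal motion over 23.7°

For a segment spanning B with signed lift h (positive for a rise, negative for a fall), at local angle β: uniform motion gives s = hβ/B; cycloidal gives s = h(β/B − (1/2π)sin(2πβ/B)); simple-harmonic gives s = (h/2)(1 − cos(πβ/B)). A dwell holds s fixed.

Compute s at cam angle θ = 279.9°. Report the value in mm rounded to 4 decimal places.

seg 1 [0°–31.9°] uniform, h=22: full span → s += 22 → s = 22.0000
seg 2 [31.9°–150.1°] uniform, h=28: full span → s += 28 → s = 50.0000
seg 3 [150.1°–184.4°] simple-harmonic, h=-17: full span → s += -17 → s = 33.0000
seg 4 [184.4°–210°] cycloidal, h=15: full span → s += 15 → s = 48.0000
seg 5 [210°–336.3°] uniform, h=13: θ=279.9° here. β=69.9, B=126.3. 13·69.9/126.3 = 7.1948 → s = 55.1948

55.1948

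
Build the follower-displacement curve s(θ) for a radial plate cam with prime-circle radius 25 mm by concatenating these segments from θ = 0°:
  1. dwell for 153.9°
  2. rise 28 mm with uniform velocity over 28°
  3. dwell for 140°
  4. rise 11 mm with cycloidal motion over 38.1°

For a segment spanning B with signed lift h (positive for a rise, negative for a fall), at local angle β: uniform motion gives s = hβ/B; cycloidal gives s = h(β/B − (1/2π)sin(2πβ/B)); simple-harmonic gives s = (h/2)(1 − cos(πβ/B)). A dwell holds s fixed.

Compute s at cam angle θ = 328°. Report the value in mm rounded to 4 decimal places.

seg 1 [0°–153.9°] dwell: s stays 0.0000
seg 2 [153.9°–181.9°] uniform, h=28: full span → s += 28 → s = 28.0000
seg 3 [181.9°–321.9°] dwell: s stays 28.0000
seg 4 [321.9°–360°] cycloidal, h=11: θ=328° here. β=6.1, B=38.1. 11·(0.1601 − sin(2π·0.1601)/(2π)) = 0.2824 → s = 28.2824

28.2824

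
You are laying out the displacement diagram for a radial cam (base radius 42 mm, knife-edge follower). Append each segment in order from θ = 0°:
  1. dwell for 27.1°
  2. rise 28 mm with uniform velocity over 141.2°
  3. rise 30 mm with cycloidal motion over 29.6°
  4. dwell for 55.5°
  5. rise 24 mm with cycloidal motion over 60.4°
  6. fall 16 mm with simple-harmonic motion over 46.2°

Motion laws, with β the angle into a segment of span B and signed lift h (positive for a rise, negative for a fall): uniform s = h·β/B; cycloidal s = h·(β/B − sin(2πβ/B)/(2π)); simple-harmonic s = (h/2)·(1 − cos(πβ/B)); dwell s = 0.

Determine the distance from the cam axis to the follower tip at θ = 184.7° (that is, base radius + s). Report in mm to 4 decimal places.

seg 1 [0°–27.1°] dwell: s stays 0.0000
seg 2 [27.1°–168.3°] uniform, h=28: full span → s += 28 → s = 28.0000
seg 3 [168.3°–197.9°] cycloidal, h=30: θ=184.7° here. β=16.4, B=29.6. 30·(0.5541 − sin(2π·0.5541)/(2π)) = 18.2122 → s = 46.2122
radial distance = base radius + s = 42 + 46.2122 = 88.2122

88.2122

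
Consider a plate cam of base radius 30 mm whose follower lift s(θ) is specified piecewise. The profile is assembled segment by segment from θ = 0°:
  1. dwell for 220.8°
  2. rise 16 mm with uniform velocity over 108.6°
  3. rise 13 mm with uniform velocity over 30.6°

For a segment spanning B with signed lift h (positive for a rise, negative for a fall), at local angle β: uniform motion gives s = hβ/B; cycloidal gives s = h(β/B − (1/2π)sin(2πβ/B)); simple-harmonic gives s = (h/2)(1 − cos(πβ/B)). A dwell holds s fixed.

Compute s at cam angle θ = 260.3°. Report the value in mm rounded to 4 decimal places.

seg 1 [0°–220.8°] dwell: s stays 0.0000
seg 2 [220.8°–329.4°] uniform, h=16: θ=260.3° here. β=39.5, B=108.6. 16·39.5/108.6 = 5.8195 → s = 5.8195

5.8195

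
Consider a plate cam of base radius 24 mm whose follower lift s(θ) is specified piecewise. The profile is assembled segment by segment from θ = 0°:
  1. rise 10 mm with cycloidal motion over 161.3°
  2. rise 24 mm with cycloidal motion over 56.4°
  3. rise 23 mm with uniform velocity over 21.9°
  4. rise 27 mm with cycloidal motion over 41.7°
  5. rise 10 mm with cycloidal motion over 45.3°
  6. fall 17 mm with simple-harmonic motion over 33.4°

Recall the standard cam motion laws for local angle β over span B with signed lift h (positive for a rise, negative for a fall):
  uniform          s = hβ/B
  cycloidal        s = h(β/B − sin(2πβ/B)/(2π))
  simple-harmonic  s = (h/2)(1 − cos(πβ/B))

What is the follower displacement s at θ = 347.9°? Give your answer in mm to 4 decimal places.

seg 1 [0°–161.3°] cycloidal, h=10: full span → s += 10 → s = 10.0000
seg 2 [161.3°–217.7°] cycloidal, h=24: full span → s += 24 → s = 34.0000
seg 3 [217.7°–239.6°] uniform, h=23: full span → s += 23 → s = 57.0000
seg 4 [239.6°–281.3°] cycloidal, h=27: full span → s += 27 → s = 84.0000
seg 5 [281.3°–326.6°] cycloidal, h=10: full span → s += 10 → s = 94.0000
seg 6 [326.6°–360°] simple-harmonic, h=-17: θ=347.9° here. β=21.3, B=33.4. -17/2·(1 − cos(π·0.6377)) = -12.0641 → s = 81.9359

81.9359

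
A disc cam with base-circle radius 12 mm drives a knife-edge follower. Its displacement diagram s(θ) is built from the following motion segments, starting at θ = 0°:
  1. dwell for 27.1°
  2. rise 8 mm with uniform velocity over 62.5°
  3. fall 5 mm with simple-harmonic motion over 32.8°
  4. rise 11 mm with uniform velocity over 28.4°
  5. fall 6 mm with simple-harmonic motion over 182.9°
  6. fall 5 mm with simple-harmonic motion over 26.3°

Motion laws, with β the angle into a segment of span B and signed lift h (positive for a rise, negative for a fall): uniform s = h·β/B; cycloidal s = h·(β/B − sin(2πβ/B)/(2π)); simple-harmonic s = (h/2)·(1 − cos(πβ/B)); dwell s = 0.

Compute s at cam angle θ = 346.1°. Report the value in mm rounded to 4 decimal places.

seg 1 [0°–27.1°] dwell: s stays 0.0000
seg 2 [27.1°–89.6°] uniform, h=8: full span → s += 8 → s = 8.0000
seg 3 [89.6°–122.4°] simple-harmonic, h=-5: full span → s += -5 → s = 3.0000
seg 4 [122.4°–150.8°] uniform, h=11: full span → s += 11 → s = 14.0000
seg 5 [150.8°–333.7°] simple-harmonic, h=-6: full span → s += -6 → s = 8.0000
seg 6 [333.7°–360°] simple-harmonic, h=-5: θ=346.1° here. β=12.4, B=26.3. -5/2·(1 − cos(π·0.4715)) = -2.2763 → s = 5.7237

5.7237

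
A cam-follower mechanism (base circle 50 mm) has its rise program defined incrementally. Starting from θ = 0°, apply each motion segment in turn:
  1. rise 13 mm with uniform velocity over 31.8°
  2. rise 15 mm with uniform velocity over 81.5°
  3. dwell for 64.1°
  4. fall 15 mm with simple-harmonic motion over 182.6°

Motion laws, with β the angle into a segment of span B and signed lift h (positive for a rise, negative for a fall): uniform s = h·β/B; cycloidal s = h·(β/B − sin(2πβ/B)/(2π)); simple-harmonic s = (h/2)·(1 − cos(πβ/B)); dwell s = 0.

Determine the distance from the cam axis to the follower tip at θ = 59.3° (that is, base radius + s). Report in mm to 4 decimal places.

seg 1 [0°–31.8°] uniform, h=13: full span → s += 13 → s = 13.0000
seg 2 [31.8°–113.3°] uniform, h=15: θ=59.3° here. β=27.5, B=81.5. 15·27.5/81.5 = 5.0613 → s = 18.0613
radial distance = base radius + s = 50 + 18.0613 = 68.0613

68.0613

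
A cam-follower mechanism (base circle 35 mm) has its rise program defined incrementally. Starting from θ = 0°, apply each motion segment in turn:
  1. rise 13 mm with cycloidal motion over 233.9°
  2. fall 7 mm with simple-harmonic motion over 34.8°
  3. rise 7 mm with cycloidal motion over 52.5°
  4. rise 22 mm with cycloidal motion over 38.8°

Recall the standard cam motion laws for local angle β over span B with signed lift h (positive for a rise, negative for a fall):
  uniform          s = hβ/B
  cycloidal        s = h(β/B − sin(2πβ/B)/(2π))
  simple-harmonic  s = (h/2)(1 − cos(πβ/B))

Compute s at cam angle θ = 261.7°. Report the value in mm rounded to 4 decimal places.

seg 1 [0°–233.9°] cycloidal, h=13: full span → s += 13 → s = 13.0000
seg 2 [233.9°–268.7°] simple-harmonic, h=-7: θ=261.7° here. β=27.8, B=34.8. -7/2·(1 − cos(π·0.7989)) = -6.3241 → s = 6.6759

6.6759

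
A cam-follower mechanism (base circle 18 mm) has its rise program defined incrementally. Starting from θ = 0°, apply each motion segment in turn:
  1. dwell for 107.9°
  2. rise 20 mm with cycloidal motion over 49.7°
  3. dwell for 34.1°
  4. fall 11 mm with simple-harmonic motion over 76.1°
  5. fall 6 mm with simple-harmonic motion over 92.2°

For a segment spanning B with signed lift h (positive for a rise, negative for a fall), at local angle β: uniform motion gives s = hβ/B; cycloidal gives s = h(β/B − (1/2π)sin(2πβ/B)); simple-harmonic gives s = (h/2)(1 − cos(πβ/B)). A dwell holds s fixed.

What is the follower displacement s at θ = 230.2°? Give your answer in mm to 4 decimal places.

seg 1 [0°–107.9°] dwell: s stays 0.0000
seg 2 [107.9°–157.6°] cycloidal, h=20: full span → s += 20 → s = 20.0000
seg 3 [157.6°–191.7°] dwell: s stays 20.0000
seg 4 [191.7°–267.8°] simple-harmonic, h=-11: θ=230.2° here. β=38.5, B=76.1. -11/2·(1 − cos(π·0.5059)) = -5.6022 → s = 14.3978

14.3978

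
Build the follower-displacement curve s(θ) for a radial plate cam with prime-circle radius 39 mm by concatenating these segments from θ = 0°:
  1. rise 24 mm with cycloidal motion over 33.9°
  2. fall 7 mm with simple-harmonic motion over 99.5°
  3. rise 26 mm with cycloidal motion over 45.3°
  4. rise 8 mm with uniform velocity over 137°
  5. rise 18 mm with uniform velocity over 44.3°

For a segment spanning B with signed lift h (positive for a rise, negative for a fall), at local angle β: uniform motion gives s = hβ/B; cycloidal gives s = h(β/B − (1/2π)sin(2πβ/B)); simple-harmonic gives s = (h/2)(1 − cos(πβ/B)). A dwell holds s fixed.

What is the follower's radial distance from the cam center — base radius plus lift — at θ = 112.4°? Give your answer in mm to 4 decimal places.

seg 1 [0°–33.9°] cycloidal, h=24: full span → s += 24 → s = 24.0000
seg 2 [33.9°–133.4°] simple-harmonic, h=-7: θ=112.4° here. β=78.5, B=99.5. -7/2·(1 − cos(π·0.7889)) = -6.2584 → s = 17.7416
radial distance = base radius + s = 39 + 17.7416 = 56.7416

56.7416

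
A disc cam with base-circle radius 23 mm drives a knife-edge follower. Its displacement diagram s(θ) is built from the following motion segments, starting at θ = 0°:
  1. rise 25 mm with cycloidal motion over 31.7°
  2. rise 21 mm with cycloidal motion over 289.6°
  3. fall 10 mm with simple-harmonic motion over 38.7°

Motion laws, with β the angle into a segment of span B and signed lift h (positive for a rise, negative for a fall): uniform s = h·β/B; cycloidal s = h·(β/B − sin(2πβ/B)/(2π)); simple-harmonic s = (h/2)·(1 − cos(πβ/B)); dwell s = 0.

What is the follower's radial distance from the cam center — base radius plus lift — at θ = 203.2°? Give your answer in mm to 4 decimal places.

seg 1 [0°–31.7°] cycloidal, h=25: full span → s += 25 → s = 25.0000
seg 2 [31.7°–321.3°] cycloidal, h=21: θ=203.2° here. β=171.5, B=289.6. 21·(0.5922 − sin(2π·0.5922)/(2π)) = 14.2658 → s = 39.2658
radial distance = base radius + s = 23 + 39.2658 = 62.2658

62.2658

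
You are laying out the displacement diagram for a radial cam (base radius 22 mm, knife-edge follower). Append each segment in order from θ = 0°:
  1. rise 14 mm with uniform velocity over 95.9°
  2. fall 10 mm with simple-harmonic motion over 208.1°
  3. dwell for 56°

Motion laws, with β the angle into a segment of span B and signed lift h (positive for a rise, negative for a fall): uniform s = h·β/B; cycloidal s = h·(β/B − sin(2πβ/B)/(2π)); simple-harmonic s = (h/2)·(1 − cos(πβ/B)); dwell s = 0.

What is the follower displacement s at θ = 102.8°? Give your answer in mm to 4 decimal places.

seg 1 [0°–95.9°] uniform, h=14: full span → s += 14 → s = 14.0000
seg 2 [95.9°–304°] simple-harmonic, h=-10: θ=102.8° here. β=6.9, B=208.1. -10/2·(1 − cos(π·0.0332)) = -0.0271 → s = 13.9729

13.9729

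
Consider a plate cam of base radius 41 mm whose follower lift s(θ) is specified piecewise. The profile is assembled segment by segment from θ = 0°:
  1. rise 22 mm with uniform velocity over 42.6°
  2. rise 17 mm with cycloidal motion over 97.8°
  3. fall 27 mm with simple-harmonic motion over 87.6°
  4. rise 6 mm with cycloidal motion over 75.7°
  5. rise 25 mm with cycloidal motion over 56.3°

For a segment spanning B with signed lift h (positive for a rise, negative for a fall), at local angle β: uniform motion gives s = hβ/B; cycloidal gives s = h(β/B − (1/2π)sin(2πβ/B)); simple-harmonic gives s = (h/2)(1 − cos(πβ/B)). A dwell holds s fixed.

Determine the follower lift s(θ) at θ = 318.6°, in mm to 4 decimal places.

seg 1 [0°–42.6°] uniform, h=22: full span → s += 22 → s = 22.0000
seg 2 [42.6°–140.4°] cycloidal, h=17: full span → s += 17 → s = 39.0000
seg 3 [140.4°–228°] simple-harmonic, h=-27: full span → s += -27 → s = 12.0000
seg 4 [228°–303.7°] cycloidal, h=6: full span → s += 6 → s = 18.0000
seg 5 [303.7°–360°] cycloidal, h=25: θ=318.6° here. β=14.9, B=56.3. 25·(0.2647 − sin(2π·0.2647)/(2π)) = 2.6543 → s = 20.6543

20.6543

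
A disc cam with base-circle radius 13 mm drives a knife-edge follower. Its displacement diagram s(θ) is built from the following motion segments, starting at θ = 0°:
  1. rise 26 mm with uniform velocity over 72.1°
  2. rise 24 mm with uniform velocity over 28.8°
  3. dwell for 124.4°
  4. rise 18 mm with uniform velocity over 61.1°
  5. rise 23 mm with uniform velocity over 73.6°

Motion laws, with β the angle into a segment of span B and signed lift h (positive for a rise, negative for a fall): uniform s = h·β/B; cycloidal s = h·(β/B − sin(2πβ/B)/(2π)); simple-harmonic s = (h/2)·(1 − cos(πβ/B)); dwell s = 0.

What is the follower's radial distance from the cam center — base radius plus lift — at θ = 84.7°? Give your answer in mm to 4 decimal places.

seg 1 [0°–72.1°] uniform, h=26: full span → s += 26 → s = 26.0000
seg 2 [72.1°–100.9°] uniform, h=24: θ=84.7° here. β=12.6, B=28.8. 24·12.6/28.8 = 10.5000 → s = 36.5000
radial distance = base radius + s = 13 + 36.5000 = 49.5000

49.5000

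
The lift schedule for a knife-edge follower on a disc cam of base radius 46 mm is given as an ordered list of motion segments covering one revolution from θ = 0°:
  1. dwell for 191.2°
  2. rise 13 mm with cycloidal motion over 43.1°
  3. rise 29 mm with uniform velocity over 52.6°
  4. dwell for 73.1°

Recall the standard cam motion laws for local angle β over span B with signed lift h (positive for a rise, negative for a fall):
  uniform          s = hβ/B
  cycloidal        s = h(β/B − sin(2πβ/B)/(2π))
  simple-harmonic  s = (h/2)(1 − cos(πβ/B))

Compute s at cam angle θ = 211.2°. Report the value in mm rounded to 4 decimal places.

seg 1 [0°–191.2°] dwell: s stays 0.0000
seg 2 [191.2°–234.3°] cycloidal, h=13: θ=211.2° here. β=20, B=43.1. 13·(0.4640 − sin(2π·0.4640)/(2π)) = 5.5689 → s = 5.5689

5.5689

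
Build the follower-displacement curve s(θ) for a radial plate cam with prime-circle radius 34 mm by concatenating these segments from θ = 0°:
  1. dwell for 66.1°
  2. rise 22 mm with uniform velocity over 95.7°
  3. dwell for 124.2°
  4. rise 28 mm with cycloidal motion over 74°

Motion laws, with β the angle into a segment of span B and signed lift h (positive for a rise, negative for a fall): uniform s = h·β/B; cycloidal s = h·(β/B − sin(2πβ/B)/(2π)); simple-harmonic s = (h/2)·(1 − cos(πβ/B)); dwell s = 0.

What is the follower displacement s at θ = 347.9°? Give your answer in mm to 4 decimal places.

seg 1 [0°–66.1°] dwell: s stays 0.0000
seg 2 [66.1°–161.8°] uniform, h=22: full span → s += 22 → s = 22.0000
seg 3 [161.8°–286°] dwell: s stays 22.0000
seg 4 [286°–360°] cycloidal, h=28: θ=347.9° here. β=61.9, B=74. 28·(0.8365 − sin(2π·0.8365)/(2π)) = 27.2360 → s = 49.2360

49.2360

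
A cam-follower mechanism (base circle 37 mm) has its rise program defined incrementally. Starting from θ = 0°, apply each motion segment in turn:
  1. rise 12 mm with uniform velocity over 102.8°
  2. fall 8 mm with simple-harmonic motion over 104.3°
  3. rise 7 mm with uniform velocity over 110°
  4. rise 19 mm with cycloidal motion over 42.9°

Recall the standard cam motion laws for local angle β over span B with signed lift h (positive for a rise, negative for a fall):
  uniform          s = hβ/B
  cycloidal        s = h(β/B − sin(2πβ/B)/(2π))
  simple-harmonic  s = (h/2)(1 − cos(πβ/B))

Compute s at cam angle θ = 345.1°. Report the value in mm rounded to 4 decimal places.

seg 1 [0°–102.8°] uniform, h=12: full span → s += 12 → s = 12.0000
seg 2 [102.8°–207.1°] simple-harmonic, h=-8: full span → s += -8 → s = 4.0000
seg 3 [207.1°–317.1°] uniform, h=7: full span → s += 7 → s = 11.0000
seg 4 [317.1°–360°] cycloidal, h=19: θ=345.1° here. β=28, B=42.9. 19·(0.6527 − sin(2π·0.6527)/(2π)) = 14.8769 → s = 25.8769

25.8769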